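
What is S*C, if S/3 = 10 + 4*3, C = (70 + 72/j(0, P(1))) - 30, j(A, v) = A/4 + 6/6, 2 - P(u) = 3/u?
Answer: 7392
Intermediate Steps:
P(u) = 2 - 3/u
j(A, v) = 1 + A/4 (j(A, v) = A*(1/4) + 6*(1/6) = A/4 + 1 = 1 + A/4)
C = 112 (C = (70 + 72/(1 + (1/4)*0)) - 30 = (70 + 72/(1 + 0)) - 30 = (70 + 72/1) - 30 = (70 + 72*1) - 30 = (70 + 72) - 30 = 142 - 30 = 112)
S = 66 (S = 3*(10 + 4*3) = 3*(10 + 12) = 3*22 = 66)
S*C = 66*112 = 7392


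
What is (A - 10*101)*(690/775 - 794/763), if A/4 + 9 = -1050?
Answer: 93252896/118265 ≈ 788.51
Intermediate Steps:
A = -4236 (A = -36 + 4*(-1050) = -36 - 4200 = -4236)
(A - 10*101)*(690/775 - 794/763) = (-4236 - 10*101)*(690/775 - 794/763) = (-4236 - 1010)*(690*(1/775) - 794*1/763) = -5246*(138/155 - 794/763) = -5246*(-17776/118265) = 93252896/118265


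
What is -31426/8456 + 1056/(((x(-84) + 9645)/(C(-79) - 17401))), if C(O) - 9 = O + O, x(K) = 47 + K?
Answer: -9813456113/5077828 ≈ -1932.6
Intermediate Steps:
C(O) = 9 + 2*O (C(O) = 9 + (O + O) = 9 + 2*O)
-31426/8456 + 1056/(((x(-84) + 9645)/(C(-79) - 17401))) = -31426/8456 + 1056/((((47 - 84) + 9645)/((9 + 2*(-79)) - 17401))) = -31426*1/8456 + 1056/(((-37 + 9645)/((9 - 158) - 17401))) = -15713/4228 + 1056/((9608/(-149 - 17401))) = -15713/4228 + 1056/((9608/(-17550))) = -15713/4228 + 1056/((9608*(-1/17550))) = -15713/4228 + 1056/(-4804/8775) = -15713/4228 + 1056*(-8775/4804) = -15713/4228 - 2316600/1201 = -9813456113/5077828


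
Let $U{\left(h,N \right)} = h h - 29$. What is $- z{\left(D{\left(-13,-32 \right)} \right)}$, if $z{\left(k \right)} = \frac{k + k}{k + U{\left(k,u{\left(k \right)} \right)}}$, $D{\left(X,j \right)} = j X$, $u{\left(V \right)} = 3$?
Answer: $- \frac{832}{173443} \approx -0.004797$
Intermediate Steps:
$D{\left(X,j \right)} = X j$
$U{\left(h,N \right)} = -29 + h^{2}$ ($U{\left(h,N \right)} = h^{2} - 29 = -29 + h^{2}$)
$z{\left(k \right)} = \frac{2 k}{-29 + k + k^{2}}$ ($z{\left(k \right)} = \frac{k + k}{k + \left(-29 + k^{2}\right)} = \frac{2 k}{-29 + k + k^{2}}$)
$- z{\left(D{\left(-13,-32 \right)} \right)} = - \frac{2 \left(\left(-13\right) \left(-32\right)\right)}{-29 - -416 + \left(\left(-13\right) \left(-32\right)\right)^{2}} = - \frac{2 \cdot 416}{-29 + 416 + 416^{2}} = - \frac{2 \cdot 416}{-29 + 416 + 173056} = - \frac{2 \cdot 416}{173443} = \left(-1\right) \frac{832}{173443} = - \frac{832}{173443}$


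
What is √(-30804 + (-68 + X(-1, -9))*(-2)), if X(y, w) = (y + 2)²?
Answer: I*√30670 ≈ 175.13*I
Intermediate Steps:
X(y, w) = (2 + y)²
√(-30804 + (-68 + X(-1, -9))*(-2)) = √(-30804 + (-68 + (2 - 1)²)*(-2)) = √(-30804 + (-68 + 1²)*(-2)) = √(-30804 + (-68 + 1)*(-2)) = √(-30804 - 67*(-2)) = √(-30804 + 134) = √(-30670) = I*√30670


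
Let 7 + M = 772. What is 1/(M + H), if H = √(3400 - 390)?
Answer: 153/116443 - √3010/582215 ≈ 0.0012197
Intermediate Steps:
M = 765 (M = -7 + 772 = 765)
H = √3010 ≈ 54.863
1/(M + H) = 1/(765 + √3010)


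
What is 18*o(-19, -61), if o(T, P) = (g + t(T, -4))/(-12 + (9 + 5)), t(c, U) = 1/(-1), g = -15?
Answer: -144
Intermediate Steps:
t(c, U) = -1
o(T, P) = -8 (o(T, P) = (-15 - 1)/(-12 + (9 + 5)) = -16/(-12 + 14) = -16/2 = -16*½ = -8)
18*o(-19, -61) = 18*(-8) = -144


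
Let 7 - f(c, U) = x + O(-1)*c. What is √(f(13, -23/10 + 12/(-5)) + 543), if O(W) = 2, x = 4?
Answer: 2*√130 ≈ 22.803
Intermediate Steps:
f(c, U) = 3 - 2*c (f(c, U) = 7 - (4 + 2*c) = 7 + (-4 - 2*c) = 3 - 2*c)
√(f(13, -23/10 + 12/(-5)) + 543) = √((3 - 2*13) + 543) = √((3 - 26) + 543) = √(-23 + 543) = √520 = 2*√130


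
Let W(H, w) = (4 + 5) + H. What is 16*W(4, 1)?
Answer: 208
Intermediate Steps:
W(H, w) = 9 + H
16*W(4, 1) = 16*(9 + 4) = 16*13 = 208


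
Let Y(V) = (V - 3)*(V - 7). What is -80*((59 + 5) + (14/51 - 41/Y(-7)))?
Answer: -1827316/357 ≈ -5118.5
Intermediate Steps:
Y(V) = (-7 + V)*(-3 + V) (Y(V) = (-3 + V)*(-7 + V) = (-7 + V)*(-3 + V))
-80*((59 + 5) + (14/51 - 41/Y(-7))) = -80*((59 + 5) + (14/51 - 41/(21 + (-7)² - 10*(-7)))) = -80*(64 + (14*(1/51) - 41/(21 + 49 + 70))) = -80*(64 + (14/51 - 41/140)) = -80*(64 - 131/7140) = -80*456829/7140 = -1827316/357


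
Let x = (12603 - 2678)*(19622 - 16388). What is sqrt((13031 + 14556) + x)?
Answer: 7*sqrt(655613) ≈ 5667.9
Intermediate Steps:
x = 32097450 (x = 9925*3234 = 32097450)
sqrt((13031 + 14556) + x) = sqrt((13031 + 14556) + 32097450) = sqrt(27587 + 32097450) = sqrt(32125037) = 7*sqrt(655613)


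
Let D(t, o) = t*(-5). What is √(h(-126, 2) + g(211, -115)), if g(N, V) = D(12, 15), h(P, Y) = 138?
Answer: √78 ≈ 8.8318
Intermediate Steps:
D(t, o) = -5*t
g(N, V) = -60 (g(N, V) = -5*12 = -60)
√(h(-126, 2) + g(211, -115)) = √(138 - 60) = √78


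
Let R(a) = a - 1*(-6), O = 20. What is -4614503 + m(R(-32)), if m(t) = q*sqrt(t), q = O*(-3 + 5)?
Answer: -4614503 + 40*I*sqrt(26) ≈ -4.6145e+6 + 203.96*I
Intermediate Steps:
R(a) = 6 + a (R(a) = a + 6 = 6 + a)
q = 40 (q = 20*(-3 + 5) = 20*2 = 40)
m(t) = 40*sqrt(t)
-4614503 + m(R(-32)) = -4614503 + 40*sqrt(6 - 32) = -4614503 + 40*sqrt(-26) = -4614503 + 40*(I*sqrt(26)) = -4614503 + 40*I*sqrt(26)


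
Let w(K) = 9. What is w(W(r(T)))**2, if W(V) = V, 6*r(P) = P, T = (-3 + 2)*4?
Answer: 81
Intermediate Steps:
T = -4 (T = -1*4 = -4)
r(P) = P/6
w(W(r(T)))**2 = 9**2 = 81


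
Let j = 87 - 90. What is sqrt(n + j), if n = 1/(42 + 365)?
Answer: 2*I*sqrt(124135)/407 ≈ 1.7313*I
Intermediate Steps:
j = -3
n = 1/407 ≈ 0.0024570
sqrt(n + j) = sqrt(1/407 - 3) = sqrt(-1220/407) = 2*I*sqrt(124135)/407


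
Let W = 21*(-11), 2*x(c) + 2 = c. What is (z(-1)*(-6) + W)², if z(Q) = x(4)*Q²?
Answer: 56169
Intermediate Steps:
x(c) = -1 + c/2
W = -231
z(Q) = Q² (z(Q) = (-1 + (½)*4)*Q² = (-1 + 2)*Q² = 1*Q² = Q²)
(z(-1)*(-6) + W)² = ((-1)²*(-6) - 231)² = (1*(-6) - 231)² = (-6 - 231)² = (-237)² = 56169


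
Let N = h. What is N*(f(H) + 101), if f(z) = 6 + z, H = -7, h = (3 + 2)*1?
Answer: 500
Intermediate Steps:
h = 5 (h = 5*1 = 5)
N = 5
N*(f(H) + 101) = 5*((6 - 7) + 101) = 5*(-1 + 101) = 5*100 = 500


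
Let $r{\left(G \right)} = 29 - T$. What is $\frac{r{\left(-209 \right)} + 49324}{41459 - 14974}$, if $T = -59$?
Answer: $\frac{49412}{26485} \approx 1.8657$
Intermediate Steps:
$r{\left(G \right)} = 88$ ($r{\left(G \right)} = 29 - -59 = 29 + 59 = 88$)
$\frac{r{\left(-209 \right)} + 49324}{41459 - 14974} = \frac{88 + 49324}{41459 - 14974} = \frac{49412}{26485}$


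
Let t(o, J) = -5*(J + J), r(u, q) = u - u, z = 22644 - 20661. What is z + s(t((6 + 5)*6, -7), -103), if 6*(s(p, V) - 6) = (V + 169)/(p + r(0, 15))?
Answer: 139241/70 ≈ 1989.2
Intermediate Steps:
z = 1983
r(u, q) = 0
t(o, J) = -10*J
s(p, V) = 6 + (169 + V)/(6*p) (s(p, V) = 6 + ((V + 169)/(p + 0))/6 = 6 + ((169 + V)/p)/6 = 6 + (169 + V)/(6*p))
z + s(t((6 + 5)*6, -7), -103) = 1983 + (169 - 103 + 36*(-10*(-7)))/(6*((-10*(-7)))) = 1983 + (⅙)*(169 - 103 + 36*70)/70 = 1983 + (⅙)*(1/70)*(169 - 103 + 2520) = 1983 + (⅙)*(1/70)*2586 = 1983 + 431/70 = 139241/70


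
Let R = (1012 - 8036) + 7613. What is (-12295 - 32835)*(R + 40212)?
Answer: -1841349130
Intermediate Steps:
R = 589 (R = -7024 + 7613 = 589)
(-12295 - 32835)*(R + 40212) = (-12295 - 32835)*(589 + 40212) = -45130*40801 = -1841349130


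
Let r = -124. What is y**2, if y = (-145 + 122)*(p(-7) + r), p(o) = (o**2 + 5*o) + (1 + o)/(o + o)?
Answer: 311204881/49 ≈ 6.3511e+6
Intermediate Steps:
p(o) = o**2 + 5*o + (1 + o)/(2*o) (p(o) = (o**2 + 5*o) + (1 + o)/((2*o)) = (o**2 + 5*o) + (1 + o)*(1/(2*o)) = (o**2 + 5*o) + (1 + o)/(2*o) = o**2 + 5*o + (1 + o)/(2*o))
y = 17641/7 (y = (-145 + 122)*((1/2 + (-7)**2 + (1/2)/(-7) + 5*(-7)) - 124) = -23*((1/2 + 49 + (1/2)*(-1/7) - 35) - 124) = -23*((1/2 + 49 - 1/14 - 35) - 124) = -23*(101/7 - 124) = -23*(-767/7) = 17641/7 ≈ 2520.1)
y**2 = (17641/7)**2 = 311204881/49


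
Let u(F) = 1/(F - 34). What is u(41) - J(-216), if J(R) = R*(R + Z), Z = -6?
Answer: -335663/7 ≈ -47952.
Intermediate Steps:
J(R) = R*(-6 + R) (J(R) = R*(R - 6) = R*(-6 + R))
u(F) = 1/(-34 + F)
u(41) - J(-216) = 1/(-34 + 41) - (-216)*(-6 - 216) = 1/7 - (-216)*(-222) = ⅐ - 1*47952 = ⅐ - 47952 = -335663/7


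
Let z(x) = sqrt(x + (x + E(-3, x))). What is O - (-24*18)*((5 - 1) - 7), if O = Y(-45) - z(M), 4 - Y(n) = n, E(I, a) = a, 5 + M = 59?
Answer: -1247 - 9*sqrt(2) ≈ -1259.7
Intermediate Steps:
M = 54 (M = -5 + 59 = 54)
z(x) = sqrt(3)*sqrt(x) (z(x) = sqrt(x + (x + x)) = sqrt(x + 2*x) = sqrt(3*x) = sqrt(3)*sqrt(x))
Y(n) = 4 - n
O = 49 - 9*sqrt(2) (O = (4 - 1*(-45)) - sqrt(3)*sqrt(54) = (4 + 45) - sqrt(3)*3*sqrt(6) = 49 - 9*sqrt(2) ≈ 36.272)
O - (-24*18)*((5 - 1) - 7) = (49 - 9*sqrt(2)) - (-24*18)*((5 - 1) - 7) = (49 - 9*sqrt(2)) - (-432)*(4 - 7) = (49 - 9*sqrt(2)) - (-432)*(-3) = (49 - 9*sqrt(2)) - 1*1296 = (49 - 9*sqrt(2)) - 1296 = -1247 - 9*sqrt(2)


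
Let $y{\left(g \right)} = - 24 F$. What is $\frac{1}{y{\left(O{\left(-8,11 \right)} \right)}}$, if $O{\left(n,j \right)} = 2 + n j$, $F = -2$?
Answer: $\frac{1}{48} \approx 0.020833$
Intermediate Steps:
$O{\left(n,j \right)} = 2 + j n$
$y{\left(g \right)} = 48$ ($y{\left(g \right)} = \left(-24\right) \left(-2\right) = 48$)
$\frac{1}{y{\left(O{\left(-8,11 \right)} \right)}} = \frac{1}{48}$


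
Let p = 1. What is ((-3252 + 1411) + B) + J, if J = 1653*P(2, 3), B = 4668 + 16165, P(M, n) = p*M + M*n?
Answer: 32216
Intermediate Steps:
P(M, n) = M + M*n (P(M, n) = 1*M + M*n = M + M*n)
B = 20833
J = 13224 (J = 1653*(2*(1 + 3)) = 1653*(2*4) = 1653*8 = 13224)
((-3252 + 1411) + B) + J = ((-3252 + 1411) + 20833) + 13224 = (-1841 + 20833) + 13224 = 18992 + 13224 = 32216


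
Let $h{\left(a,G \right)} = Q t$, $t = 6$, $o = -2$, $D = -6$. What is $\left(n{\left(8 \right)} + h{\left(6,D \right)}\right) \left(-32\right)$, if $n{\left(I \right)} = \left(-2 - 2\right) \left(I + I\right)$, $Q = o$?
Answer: $2432$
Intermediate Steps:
$Q = -2$
$h{\left(a,G \right)} = -12$ ($h{\left(a,G \right)} = \left(-2\right) 6 = -12$)
$n{\left(I \right)} = - 8 I$ ($n{\left(I \right)} = - 4 \cdot 2 I = - 8 I$)
$\left(n{\left(8 \right)} + h{\left(6,D \right)}\right) \left(-32\right) = \left(\left(-8\right) 8 - 12\right) \left(-32\right) = \left(-64 - 12\right) \left(-32\right) = \left(-76\right) \left(-32\right) = 2432$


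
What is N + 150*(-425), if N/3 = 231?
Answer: -63057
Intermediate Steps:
N = 693 (N = 3*231 = 693)
N + 150*(-425) = 693 + 150*(-425) = 693 - 63750 = -63057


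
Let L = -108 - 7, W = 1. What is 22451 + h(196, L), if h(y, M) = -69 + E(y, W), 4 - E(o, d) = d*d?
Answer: 22385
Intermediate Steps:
E(o, d) = 4 - d² (E(o, d) = 4 - d*d = 4 - d²)
L = -115
h(y, M) = -66 (h(y, M) = -69 + (4 - 1*1²) = -69 + (4 - 1*1) = -69 + (4 - 1) = -69 + 3 = -66)
22451 + h(196, L) = 22451 - 66 = 22385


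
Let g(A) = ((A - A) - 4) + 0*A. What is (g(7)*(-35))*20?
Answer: 2800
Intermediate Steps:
g(A) = -4 (g(A) = (0 - 4) + 0 = -4 + 0 = -4)
(g(7)*(-35))*20 = -4*(-35)*20 = 140*20 = 2800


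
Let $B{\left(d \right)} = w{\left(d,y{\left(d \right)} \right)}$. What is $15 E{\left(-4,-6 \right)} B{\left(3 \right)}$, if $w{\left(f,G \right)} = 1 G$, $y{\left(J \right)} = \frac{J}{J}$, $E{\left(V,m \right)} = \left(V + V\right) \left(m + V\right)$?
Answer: $1200$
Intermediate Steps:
$E{\left(V,m \right)} = 2 V \left(V + m\right)$
$y{\left(J \right)} = 1$
$w{\left(f,G \right)} = G$
$B{\left(d \right)} = 1$
$15 E{\left(-4,-6 \right)} B{\left(3 \right)} = 15 \cdot 2 \left(-4\right) \left(-4 - 6\right) 1 = 15 \cdot 2 \left(-4\right) \left(-10\right) 1 = 15 \cdot 80 \cdot 1 = 1200 \cdot 1 = 1200$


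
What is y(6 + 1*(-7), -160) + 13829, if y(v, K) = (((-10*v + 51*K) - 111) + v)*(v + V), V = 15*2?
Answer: -225769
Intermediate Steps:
V = 30
y(v, K) = (30 + v)*(-111 - 9*v + 51*K) (y(v, K) = (((-10*v + 51*K) - 111) + v)*(v + 30) = ((-111 - 10*v + 51*K) + v)*(30 + v) = (-111 - 9*v + 51*K)*(30 + v) = (30 + v)*(-111 - 9*v + 51*K))
y(6 + 1*(-7), -160) + 13829 = (-3330 - 381*(6 + 1*(-7)) - 9*(6 + 1*(-7))² + 1530*(-160) + 51*(-160)*(6 + 1*(-7))) + 13829 = (-3330 - 381*(6 - 7) - 9*(6 - 7)² - 244800 + 51*(-160)*(6 - 7)) + 13829 = (-3330 - 381*(-1) - 9*(-1)² - 244800 + 51*(-160)*(-1)) + 13829 = (-3330 + 381 - 9*1 - 244800 + 8160) + 13829 = (-3330 + 381 - 9 - 244800 + 8160) + 13829 = -239598 + 13829 = -225769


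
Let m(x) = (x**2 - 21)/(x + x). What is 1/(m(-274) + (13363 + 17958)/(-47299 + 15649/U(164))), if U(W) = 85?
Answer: -1097305884/151018322155 ≈ -0.0072660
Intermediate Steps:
m(x) = (-21 + x**2)/(2*x) (m(x) = (-21 + x**2)/((2*x)) = (-21 + x**2)*(1/(2*x)) = (-21 + x**2)/(2*x))
1/(m(-274) + (13363 + 17958)/(-47299 + 15649/U(164))) = 1/((1/2)*(-21 + (-274)**2)/(-274) + (13363 + 17958)/(-47299 + 15649/85)) = 1/((1/2)*(-1/274)*(-21 + 75076) + 31321/(-47299 + 15649*(1/85))) = 1/((1/2)*(-1/274)*75055 + 31321/(-47299 + 15649/85)) = 1/(-75055/548 + 31321/(-4004766/85)) = 1/(-75055/548 + 31321*(-85/4004766)) = 1/(-75055/548 - 2662285/4004766) = 1/(-151018322155/1097305884) = -1097305884/151018322155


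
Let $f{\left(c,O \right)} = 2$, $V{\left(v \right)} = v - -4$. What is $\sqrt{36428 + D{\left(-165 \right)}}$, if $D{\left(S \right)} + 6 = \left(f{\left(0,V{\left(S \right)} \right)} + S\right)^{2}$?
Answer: $3 \sqrt{6999} \approx 250.98$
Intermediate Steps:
$V{\left(v \right)} = 4 + v$ ($V{\left(v \right)} = v + 4 = 4 + v$)
$D{\left(S \right)} = -6 + \left(2 + S\right)^{2}$
$\sqrt{36428 + D{\left(-165 \right)}} = \sqrt{36428 - \left(6 - \left(2 - 165\right)^{2}\right)} = \sqrt{36428 - \left(6 - \left(-163\right)^{2}\right)} = \sqrt{36428 + \left(-6 + 26569\right)} = \sqrt{36428 + 26563} = \sqrt{62991} = 3 \sqrt{6999}$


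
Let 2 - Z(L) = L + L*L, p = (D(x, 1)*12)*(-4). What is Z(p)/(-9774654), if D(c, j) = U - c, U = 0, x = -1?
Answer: 1127/4887327 ≈ 0.00023060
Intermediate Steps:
D(c, j) = -c (D(c, j) = 0 - c = -c)
p = -48 (p = (-1*(-1)*12)*(-4) = (1*12)*(-4) = 12*(-4) = -48)
Z(L) = 2 - L - L² (Z(L) = 2 - (L + L*L) = 2 - (L + L²) = 2 + (-L - L²) = 2 - L - L²)
Z(p)/(-9774654) = (2 - 1*(-48) - 1*(-48)²)/(-9774654) = (2 + 48 - 1*2304)*(-1/9774654) = (2 + 48 - 2304)*(-1/9774654) = -2254*(-1/9774654) = 1127/4887327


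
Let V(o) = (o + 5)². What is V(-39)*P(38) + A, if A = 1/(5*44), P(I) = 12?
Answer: 3051841/220 ≈ 13872.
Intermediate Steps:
A = 1/220 ≈ 0.0045455
V(o) = (5 + o)²
V(-39)*P(38) + A = (5 - 39)²*12 + 1/220 = (-34)²*12 + 1/220 = 1156*12 + 1/220 = 13872 + 1/220 = 3051841/220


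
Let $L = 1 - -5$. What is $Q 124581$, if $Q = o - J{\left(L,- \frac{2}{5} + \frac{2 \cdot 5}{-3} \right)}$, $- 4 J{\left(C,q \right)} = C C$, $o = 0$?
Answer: $1121229$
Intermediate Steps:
$L = 6$ ($L = 1 + 5 = 6$)
$J{\left(C,q \right)} = - \frac{C^{2}}{4}$ ($J{\left(C,q \right)} = - \frac{C C}{4} = - \frac{C^{2}}{4}$)
$Q = 9$ ($Q = 0 - - \frac{6^{2}}{4} = 0 - \left(- \frac{1}{4}\right) 36 = 0 - -9 = 0 + 9 = 9$)
$Q 124581 = 9 \cdot 124581 = 1121229$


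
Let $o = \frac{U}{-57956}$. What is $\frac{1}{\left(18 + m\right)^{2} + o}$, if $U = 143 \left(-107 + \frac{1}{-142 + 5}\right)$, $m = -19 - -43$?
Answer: $\frac{1984993}{3502051747} \approx 0.00056681$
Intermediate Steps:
$m = 24$ ($m = -19 + 43 = 24$)
$U = - \frac{2096380}{137}$ ($U = 143 \left(-107 + \frac{1}{-137}\right) = 143 \left(-107 - \frac{1}{137}\right) = 143 \left(- \frac{14660}{137}\right) = - \frac{2096380}{137} \approx -15302.0$)
$o = \frac{524095}{1984993}$ ($o = - \frac{2096380}{137 \left(-57956\right)} = \left(- \frac{2096380}{137}\right) \left(- \frac{1}{57956}\right) = \frac{524095}{1984993} \approx 0.26403$)
$\frac{1}{\left(18 + m\right)^{2} + o} = \frac{1}{\left(18 + 24\right)^{2} + \frac{524095}{1984993}} = \frac{1}{42^{2} + \frac{524095}{1984993}} = \frac{1}{1764 + \frac{524095}{1984993}} = \frac{1}{\frac{3502051747}{1984993}} = \frac{1984993}{3502051747}$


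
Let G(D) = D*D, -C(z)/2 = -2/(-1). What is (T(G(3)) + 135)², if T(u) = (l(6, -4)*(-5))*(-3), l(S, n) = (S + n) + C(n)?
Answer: 11025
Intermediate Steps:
C(z) = -4 (C(z) = -(-4)/(-1) = -(-4)*(-1) = -2*2 = -4)
G(D) = D²
l(S, n) = -4 + S + n (l(S, n) = (S + n) - 4 = -4 + S + n)
T(u) = -30 (T(u) = ((-4 + 6 - 4)*(-5))*(-3) = -2*(-5)*(-3) = 10*(-3) = -30)
(T(G(3)) + 135)² = (-30 + 135)² = 105² = 11025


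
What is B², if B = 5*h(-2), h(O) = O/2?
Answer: 25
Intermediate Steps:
h(O) = O/2 (h(O) = O*(½) = O/2)
B = -5 (B = 5*((½)*(-2)) = 5*(-1) = -5)
B² = (-5)² = 25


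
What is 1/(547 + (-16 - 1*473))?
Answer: 1/58 ≈ 0.017241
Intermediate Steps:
1/(547 + (-16 - 1*473)) = 1/(547 + (-16 - 473)) = 1/(547 - 489) = 1/58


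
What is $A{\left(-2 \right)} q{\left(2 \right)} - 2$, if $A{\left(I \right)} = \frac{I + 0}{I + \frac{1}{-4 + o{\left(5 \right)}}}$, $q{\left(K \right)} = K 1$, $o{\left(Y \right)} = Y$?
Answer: $2$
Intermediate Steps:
$q{\left(K \right)} = K$
$A{\left(I \right)} = \frac{I}{1 + I}$ ($A{\left(I \right)} = \frac{I + 0}{I + \frac{1}{-4 + 5}} = \frac{I}{I + 1^{-1}} = \frac{I}{I + 1} = \frac{I}{1 + I}$)
$A{\left(-2 \right)} q{\left(2 \right)} - 2 = - \frac{2}{1 - 2} \cdot 2 - 2 = - \frac{2}{-1} \cdot 2 - 2 = \left(-2\right) \left(-1\right) 2 - 2 = 2 \cdot 2 - 2 = 4 - 2 = 2$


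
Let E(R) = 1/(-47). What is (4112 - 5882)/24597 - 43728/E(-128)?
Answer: 16850715394/8199 ≈ 2.0552e+6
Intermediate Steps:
E(R) = -1/47
(4112 - 5882)/24597 - 43728/E(-128) = (4112 - 5882)/24597 - 43728/(-1/47) = -1770*1/24597 - 43728*(-47) = -590/8199 + 2055216 = 16850715394/8199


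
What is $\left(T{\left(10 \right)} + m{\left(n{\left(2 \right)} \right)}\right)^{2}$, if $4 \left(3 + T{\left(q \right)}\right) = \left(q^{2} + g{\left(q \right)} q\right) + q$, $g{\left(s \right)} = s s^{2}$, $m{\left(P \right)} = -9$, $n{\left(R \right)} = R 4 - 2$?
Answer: $\frac{25310961}{4} \approx 6.3277 \cdot 10^{6}$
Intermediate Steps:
$n{\left(R \right)} = -2 + 4 R$ ($n{\left(R \right)} = 4 R - 2 = -2 + 4 R$)
$g{\left(s \right)} = s^{3}$
$T{\left(q \right)} = -3 + \frac{q}{4} + \frac{q^{2}}{4} + \frac{q^{4}}{4}$ ($T{\left(q \right)} = -3 + \frac{\left(q^{2} + q^{3} q\right) + q}{4} = -3 + \frac{\left(q^{2} + q^{4}\right) + q}{4} = -3 + \frac{q + q^{2} + q^{4}}{4} = -3 + \left(\frac{q}{4} + \frac{q^{2}}{4} + \frac{q^{4}}{4}\right) = -3 + \frac{q}{4} + \frac{q^{2}}{4} + \frac{q^{4}}{4}$)
$\left(T{\left(10 \right)} + m{\left(n{\left(2 \right)} \right)}\right)^{2} = \left(\left(-3 + \frac{1}{4} \cdot 10 + \frac{10^{2}}{4} + \frac{10^{4}}{4}\right) - 9\right)^{2} = \left(\left(-3 + \frac{5}{2} + \frac{1}{4} \cdot 100 + \frac{1}{4} \cdot 10000\right) - 9\right)^{2} = \left(\left(-3 + \frac{5}{2} + 25 + 2500\right) - 9\right)^{2} = \left(\frac{5049}{2} - 9\right)^{2} = \left(\frac{5031}{2}\right)^{2} = \frac{25310961}{4}$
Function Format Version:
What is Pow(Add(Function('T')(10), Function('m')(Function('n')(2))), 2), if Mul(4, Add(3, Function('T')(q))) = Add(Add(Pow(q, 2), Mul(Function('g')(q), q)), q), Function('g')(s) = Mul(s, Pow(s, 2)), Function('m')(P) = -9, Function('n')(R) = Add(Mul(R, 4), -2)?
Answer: Rational(25310961, 4) ≈ 6.3277e+6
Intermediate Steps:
Function('n')(R) = Add(-2, Mul(4, R)) (Function('n')(R) = Add(Mul(4, R), -2) = Add(-2, Mul(4, R)))
Function('g')(s) = Pow(s, 3)
Function('T')(q) = Add(-3, Mul(Rational(1, 4), q), Mul(Rational(1, 4), Pow(q, 2)), Mul(Rational(1, 4), Pow(q, 4))) (Function('T')(q) = Add(-3, Mul(Rational(1, 4), Add(Add(Pow(q, 2), Mul(Pow(q, 3), q)), q))) = Add(-3, Mul(Rational(1, 4), Add(Add(Pow(q, 2), Pow(q, 4)), q))) = Add(-3, Mul(Rational(1, 4), Add(q, Pow(q, 2), Pow(q, 4)))) = Add(-3, Add(Mul(Rational(1, 4), q), Mul(Rational(1, 4), Pow(q, 2)), Mul(Rational(1, 4), Pow(q, 4)))) = Add(-3, Mul(Rational(1, 4), q), Mul(Rational(1, 4), Pow(q, 2)), Mul(Rational(1, 4), Pow(q, 4))))
Pow(Add(Function('T')(10), Function('m')(Function('n')(2))), 2) = Pow(Add(Add(-3, Mul(Rational(1, 4), 10), Mul(Rational(1, 4), Pow(10, 2)), Mul(Rational(1, 4), Pow(10, 4))), -9), 2) = Pow(Add(Add(-3, Rational(5, 2), Mul(Rational(1, 4), 100), Mul(Rational(1, 4), 10000)), -9), 2) = Pow(Add(Add(-3, Rational(5, 2), 25, 2500), -9), 2) = Pow(Add(Rational(5049, 2), -9), 2) = Pow(Rational(5031, 2), 2) = Rational(25310961, 4)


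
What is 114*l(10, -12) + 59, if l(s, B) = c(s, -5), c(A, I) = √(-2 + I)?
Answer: 59 + 114*I*√7 ≈ 59.0 + 301.62*I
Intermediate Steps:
l(s, B) = I*√7 (l(s, B) = √(-2 - 5) = √(-7) = I*√7)
114*l(10, -12) + 59 = 114*(I*√7) + 59 = 114*I*√7 + 59 = 59 + 114*I*√7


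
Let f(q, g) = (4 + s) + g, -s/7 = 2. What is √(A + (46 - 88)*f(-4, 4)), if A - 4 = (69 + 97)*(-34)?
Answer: 2*I*√1347 ≈ 73.403*I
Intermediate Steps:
s = -14 (s = -7*2 = -14)
f(q, g) = -10 + g (f(q, g) = (4 - 14) + g = -10 + g)
A = -5640 (A = 4 + (69 + 97)*(-34) = 4 + 166*(-34) = 4 - 5644 = -5640)
√(A + (46 - 88)*f(-4, 4)) = √(-5640 + (46 - 88)*(-10 + 4)) = √(-5640 - 42*(-6)) = √(-5640 + 252) = √(-5388) = 2*I*√1347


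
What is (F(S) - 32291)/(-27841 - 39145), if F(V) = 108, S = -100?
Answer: 32183/66986 ≈ 0.48044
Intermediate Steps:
(F(S) - 32291)/(-27841 - 39145) = (108 - 32291)/(-27841 - 39145) = -32183/(-66986) = -32183*(-1/66986) = 32183/66986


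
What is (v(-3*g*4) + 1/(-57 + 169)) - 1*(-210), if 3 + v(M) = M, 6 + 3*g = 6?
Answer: 23185/112 ≈ 207.01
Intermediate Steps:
g = 0 (g = -2 + (1/3)*6 = -2 + 2 = 0)
v(M) = -3 + M
(v(-3*g*4) + 1/(-57 + 169)) - 1*(-210) = ((-3 - 3*0*4) + 1/(-57 + 169)) - 1*(-210) = ((-3 + 0*4) + 1/112) + 210 = ((-3 + 0) + 1/112) + 210 = (-3 + 1/112) + 210 = -335/112 + 210 = 23185/112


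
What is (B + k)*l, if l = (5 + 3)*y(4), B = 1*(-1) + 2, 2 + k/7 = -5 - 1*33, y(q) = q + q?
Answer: -17856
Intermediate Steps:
y(q) = 2*q
k = -280 (k = -14 + 7*(-5 - 1*33) = -14 + 7*(-5 - 33) = -14 + 7*(-38) = -14 - 266 = -280)
B = 1 (B = -1 + 2 = 1)
l = 64 (l = (5 + 3)*(2*4) = 8*8 = 64)
(B + k)*l = (1 - 280)*64 = -279*64 = -17856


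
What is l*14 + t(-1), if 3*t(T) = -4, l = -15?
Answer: -634/3 ≈ -211.33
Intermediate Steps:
t(T) = -4/3 (t(T) = (⅓)*(-4) = -4/3)
l*14 + t(-1) = -15*14 - 4/3 = -210 - 4/3 = -634/3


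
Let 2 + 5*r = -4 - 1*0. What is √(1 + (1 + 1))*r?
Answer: -6*√3/5 ≈ -2.0785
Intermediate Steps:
r = -6/5 (r = -⅖ + (-4 - 1*0)/5 = -⅖ + (-4 + 0)/5 = -⅖ + (⅕)*(-4) = -⅖ - ⅘ = -6/5 ≈ -1.2000)
√(1 + (1 + 1))*r = √(1 + (1 + 1))*(-6/5) = √(1 + 2)*(-6/5) = √3*(-6/5) = -6*√3/5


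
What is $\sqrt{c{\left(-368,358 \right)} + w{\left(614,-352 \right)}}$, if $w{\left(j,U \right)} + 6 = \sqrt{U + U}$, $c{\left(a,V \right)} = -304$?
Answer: $\sqrt{-310 + 8 i \sqrt{11}} \approx 0.7528 + 17.623 i$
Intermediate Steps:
$w{\left(j,U \right)} = -6 + \sqrt{2} \sqrt{U}$ ($w{\left(j,U \right)} = -6 + \sqrt{U + U} = -6 + \sqrt{2 U} = -6 + \sqrt{2} \sqrt{U}$)
$\sqrt{c{\left(-368,358 \right)} + w{\left(614,-352 \right)}} = \sqrt{-304 - \left(6 - \sqrt{2} \sqrt{-352}\right)} = \sqrt{-304 - \left(6 - \sqrt{2} \cdot 4 i \sqrt{22}\right)} = \sqrt{-304 - \left(6 - 8 i \sqrt{11}\right)} = \sqrt{-310 + 8 i \sqrt{11}}$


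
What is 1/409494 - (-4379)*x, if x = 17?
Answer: 30483961843/409494 ≈ 74443.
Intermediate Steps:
1/409494 - (-4379)*x = 1/409494 - (-4379)*17 = 1/409494 - 1*(-74443) = 1/409494 + 74443 = 30483961843/409494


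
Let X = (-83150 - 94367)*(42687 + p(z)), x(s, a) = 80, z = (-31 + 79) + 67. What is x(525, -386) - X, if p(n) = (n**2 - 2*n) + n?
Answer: 9904916129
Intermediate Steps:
z = 115 (z = 48 + 67 = 115)
p(n) = n**2 - n
X = -9904916049 (X = (-83150 - 94367)*(42687 + 115*(-1 + 115)) = -177517*(42687 + 115*114) = -177517*(42687 + 13110) = -177517*55797 = -9904916049)
x(525, -386) - X = 80 - 1*(-9904916049) = 80 + 9904916049 = 9904916129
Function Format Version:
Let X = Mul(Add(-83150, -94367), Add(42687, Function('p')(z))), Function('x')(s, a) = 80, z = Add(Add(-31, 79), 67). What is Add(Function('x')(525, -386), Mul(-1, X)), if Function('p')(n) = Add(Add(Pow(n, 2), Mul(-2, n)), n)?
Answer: 9904916129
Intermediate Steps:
z = 115 (z = Add(48, 67) = 115)
Function('p')(n) = Add(Pow(n, 2), Mul(-1, n))
X = -9904916049 (X = Mul(Add(-83150, -94367), Add(42687, Mul(115, Add(-1, 115)))) = Mul(-177517, Add(42687, Mul(115, 114))) = Mul(-177517, Add(42687, 13110)) = Mul(-177517, 55797) = -9904916049)
Add(Function('x')(525, -386), Mul(-1, X)) = Add(80, Mul(-1, -9904916049)) = Add(80, 9904916049) = 9904916129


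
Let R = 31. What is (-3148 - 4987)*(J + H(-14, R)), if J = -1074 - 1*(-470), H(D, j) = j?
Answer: 4661355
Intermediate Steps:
J = -604 (J = -1074 + 470 = -604)
(-3148 - 4987)*(J + H(-14, R)) = (-3148 - 4987)*(-604 + 31) = -8135*(-573) = 4661355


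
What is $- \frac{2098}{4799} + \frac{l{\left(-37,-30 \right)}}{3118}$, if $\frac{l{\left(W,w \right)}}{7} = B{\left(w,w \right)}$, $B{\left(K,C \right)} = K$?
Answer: $- \frac{3774677}{7481641} \approx -0.50453$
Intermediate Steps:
$l{\left(W,w \right)} = 7 w$
$- \frac{2098}{4799} + \frac{l{\left(-37,-30 \right)}}{3118} = - \frac{2098}{4799} + \frac{7 \left(-30\right)}{3118} = \left(-2098\right) \frac{1}{4799} - \frac{105}{1559} = - \frac{2098}{4799} - \frac{105}{1559} = - \frac{3774677}{7481641}$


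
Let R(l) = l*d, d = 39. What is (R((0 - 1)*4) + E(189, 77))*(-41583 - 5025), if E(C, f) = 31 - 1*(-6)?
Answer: 5546352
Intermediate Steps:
E(C, f) = 37 (E(C, f) = 31 + 6 = 37)
R(l) = 39*l (R(l) = l*39 = 39*l)
(R((0 - 1)*4) + E(189, 77))*(-41583 - 5025) = (39*((0 - 1)*4) + 37)*(-41583 - 5025) = (39*(-1*4) + 37)*(-46608) = (39*(-4) + 37)*(-46608) = (-156 + 37)*(-46608) = -119*(-46608) = 5546352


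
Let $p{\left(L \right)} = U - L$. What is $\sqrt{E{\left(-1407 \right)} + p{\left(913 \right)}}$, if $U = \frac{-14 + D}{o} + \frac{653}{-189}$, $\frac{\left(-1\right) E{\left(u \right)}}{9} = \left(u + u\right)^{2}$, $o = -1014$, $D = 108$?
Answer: $\frac{5 i \sqrt{1912159325139}}{819} \approx 8442.1 i$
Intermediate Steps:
$E{\left(u \right)} = - 36 u^{2}$ ($E{\left(u \right)} = - 9 \left(u + u\right)^{2} = - 9 \left(2 u\right)^{2} = - 9 \cdot 4 u^{2} = - 36 u^{2}$)
$U = - \frac{113318}{31941}$ ($U = \frac{-14 + 108}{-1014} + \frac{653}{-189} = 94 \left(- \frac{1}{1014}\right) + 653 \left(- \frac{1}{189}\right) = - \frac{47}{507} - \frac{653}{189} = - \frac{113318}{31941} \approx -3.5477$)
$p{\left(L \right)} = - \frac{113318}{31941} - L$
$\sqrt{E{\left(-1407 \right)} + p{\left(913 \right)}} = \sqrt{- 36 \left(-1407\right)^{2} - \frac{29275451}{31941}} = \sqrt{\left(-36\right) 1979649 - \frac{29275451}{31941}} = \sqrt{-71267364 - \frac{29275451}{31941}} = \sqrt{- \frac{2276380148975}{31941}} = \frac{5 i \sqrt{1912159325139}}{819}$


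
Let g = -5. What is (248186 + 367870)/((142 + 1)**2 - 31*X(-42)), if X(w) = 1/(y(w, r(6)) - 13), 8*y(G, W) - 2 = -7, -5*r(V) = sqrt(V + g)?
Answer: 22383368/743063 ≈ 30.123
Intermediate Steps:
r(V) = -sqrt(-5 + V)/5 (r(V) = -sqrt(V - 5)/5 = -sqrt(-5 + V)/5)
y(G, W) = -5/8 (y(G, W) = 1/4 + (1/8)*(-7) = 1/4 - 7/8 = -5/8)
X(w) = -8/109 (X(w) = 1/(-5/8 - 13) = 1/(-109/8) = -8/109)
(248186 + 367870)/((142 + 1)**2 - 31*X(-42)) = (248186 + 367870)/((142 + 1)**2 - 31*(-8/109)) = 616056/(143**2 + 248/109) = 616056/(20449 + 248/109) = 616056/(2229189/109) = 616056*(109/2229189) = 22383368/743063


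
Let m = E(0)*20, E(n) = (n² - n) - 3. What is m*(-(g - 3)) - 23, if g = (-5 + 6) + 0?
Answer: -143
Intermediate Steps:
E(n) = -3 + n² - n
g = 1 (g = 1 + 0 = 1)
m = -60 (m = (-3 + 0² - 1*0)*20 = (-3 + 0 + 0)*20 = -3*20 = -60)
m*(-(g - 3)) - 23 = -(-60)*(1 - 3) - 23 = -(-60)*(-2) - 23 = -60*2 - 23 = -120 - 23 = -143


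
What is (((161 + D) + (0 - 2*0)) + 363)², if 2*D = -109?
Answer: 881721/4 ≈ 2.2043e+5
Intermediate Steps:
D = -109/2 (D = (½)*(-109) = -109/2 ≈ -54.500)
(((161 + D) + (0 - 2*0)) + 363)² = (((161 - 109/2) + (0 - 2*0)) + 363)² = ((213/2 + (0 + 0)) + 363)² = ((213/2 + 0) + 363)² = (213/2 + 363)² = (939/2)² = 881721/4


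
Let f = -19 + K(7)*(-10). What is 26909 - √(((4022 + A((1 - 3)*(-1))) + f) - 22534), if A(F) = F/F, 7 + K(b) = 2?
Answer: 26909 - 4*I*√1155 ≈ 26909.0 - 135.94*I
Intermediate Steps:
K(b) = -5 (K(b) = -7 + 2 = -5)
A(F) = 1
f = 31 (f = -19 - 5*(-10) = -19 + 50 = 31)
26909 - √(((4022 + A((1 - 3)*(-1))) + f) - 22534) = 26909 - √(((4022 + 1) + 31) - 22534) = 26909 - √((4023 + 31) - 22534) = 26909 - √(4054 - 22534) = 26909 - √(-18480) = 26909 - 4*I*√1155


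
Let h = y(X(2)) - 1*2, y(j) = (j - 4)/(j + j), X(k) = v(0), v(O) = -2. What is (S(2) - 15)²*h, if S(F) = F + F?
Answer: -121/2 ≈ -60.500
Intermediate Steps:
S(F) = 2*F
X(k) = -2
y(j) = (-4 + j)/(2*j) (y(j) = (-4 + j)/((2*j)) = (-4 + j)*(1/(2*j)) = (-4 + j)/(2*j))
h = -½ (h = (½)*(-4 - 2)/(-2) - 1*2 = (½)*(-½)*(-6) - 2 = 3/2 - 2 = -½ ≈ -0.50000)
(S(2) - 15)²*h = (2*2 - 15)²*(-½) = (4 - 15)²*(-½) = (-11)²*(-½) = 121*(-½) = -121/2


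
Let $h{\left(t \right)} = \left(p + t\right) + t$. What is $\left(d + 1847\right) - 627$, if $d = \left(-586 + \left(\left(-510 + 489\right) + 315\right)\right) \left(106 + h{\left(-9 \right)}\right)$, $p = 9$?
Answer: $-27104$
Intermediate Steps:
$h{\left(t \right)} = 9 + 2 t$ ($h{\left(t \right)} = \left(9 + t\right) + t = 9 + 2 t$)
$d = -28324$ ($d = \left(-586 + \left(\left(-510 + 489\right) + 315\right)\right) \left(106 + \left(9 + 2 \left(-9\right)\right)\right) = \left(-586 + \left(-21 + 315\right)\right) \left(106 + \left(9 - 18\right)\right) = \left(-586 + 294\right) \left(106 - 9\right) = \left(-292\right) 97 = -28324$)
$\left(d + 1847\right) - 627 = \left(-28324 + 1847\right) - 627 = -26477 - 627 = -27104$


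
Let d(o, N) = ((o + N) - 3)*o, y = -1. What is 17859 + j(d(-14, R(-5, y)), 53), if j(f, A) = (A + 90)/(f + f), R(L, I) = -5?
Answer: 1000117/56 ≈ 17859.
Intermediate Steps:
d(o, N) = o*(-3 + N + o) (d(o, N) = ((N + o) - 3)*o = (-3 + N + o)*o = o*(-3 + N + o))
j(f, A) = (90 + A)/(2*f) (j(f, A) = (90 + A)/((2*f)) = (90 + A)*(1/(2*f)) = (90 + A)/(2*f))
17859 + j(d(-14, R(-5, y)), 53) = 17859 + (90 + 53)/(2*((-14*(-3 - 5 - 14)))) = 17859 + (1/2)*143/(-14*(-22)) = 17859 + (1/2)*143/308 = 17859 + (1/2)*(1/308)*143 = 17859 + 13/56 = 1000117/56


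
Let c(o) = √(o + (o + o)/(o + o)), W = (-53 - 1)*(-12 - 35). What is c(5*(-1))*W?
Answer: 5076*I ≈ 5076.0*I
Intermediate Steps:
W = 2538 (W = -54*(-47) = 2538)
c(o) = √(1 + o) (c(o) = √(o + (2*o)/((2*o))) = √(o + (2*o)*(1/(2*o))) = √(o + 1) = √(1 + o))
c(5*(-1))*W = √(1 + 5*(-1))*2538 = √(1 - 5)*2538 = √(-4)*2538 = (2*I)*2538 = 5076*I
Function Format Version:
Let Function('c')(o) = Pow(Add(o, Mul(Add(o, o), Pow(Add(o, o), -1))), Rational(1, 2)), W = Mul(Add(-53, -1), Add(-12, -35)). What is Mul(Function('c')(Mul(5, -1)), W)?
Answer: Mul(5076, I) ≈ Mul(5076.0, I)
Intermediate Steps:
W = 2538 (W = Mul(-54, -47) = 2538)
Function('c')(o) = Pow(Add(1, o), Rational(1, 2)) (Function('c')(o) = Pow(Add(o, Mul(Mul(2, o), Pow(Mul(2, o), -1))), Rational(1, 2)) = Pow(Add(o, Mul(Mul(2, o), Mul(Rational(1, 2), Pow(o, -1)))), Rational(1, 2)) = Pow(Add(o, 1), Rational(1, 2)) = Pow(Add(1, o), Rational(1, 2)))
Mul(Function('c')(Mul(5, -1)), W) = Mul(Pow(Add(1, Mul(5, -1)), Rational(1, 2)), 2538) = Mul(Pow(Add(1, -5), Rational(1, 2)), 2538) = Mul(Pow(-4, Rational(1, 2)), 2538) = Mul(Mul(2, I), 2538) = Mul(5076, I)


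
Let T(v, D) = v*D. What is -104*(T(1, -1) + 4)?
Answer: -312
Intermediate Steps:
T(v, D) = D*v
-104*(T(1, -1) + 4) = -104*(-1*1 + 4) = -104*(-1 + 4) = -104*3 = -312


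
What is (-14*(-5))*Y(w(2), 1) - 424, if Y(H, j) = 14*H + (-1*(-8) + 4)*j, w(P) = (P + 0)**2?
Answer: 4336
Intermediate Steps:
w(P) = P**2
Y(H, j) = 12*j + 14*H (Y(H, j) = 14*H + (8 + 4)*j = 14*H + 12*j = 12*j + 14*H)
(-14*(-5))*Y(w(2), 1) - 424 = (-14*(-5))*(12*1 + 14*2**2) - 424 = 70*(12 + 14*4) - 424 = 70*(12 + 56) - 424 = 70*68 - 424 = 4760 - 424 = 4336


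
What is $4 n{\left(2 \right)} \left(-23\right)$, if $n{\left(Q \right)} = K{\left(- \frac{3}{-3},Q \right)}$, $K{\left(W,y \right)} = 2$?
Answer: $-184$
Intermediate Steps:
$n{\left(Q \right)} = 2$
$4 n{\left(2 \right)} \left(-23\right) = 4 \cdot 2 \left(-23\right) = 8 \left(-23\right) = -184$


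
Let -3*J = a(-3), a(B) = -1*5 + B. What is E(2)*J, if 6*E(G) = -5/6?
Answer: -10/27 ≈ -0.37037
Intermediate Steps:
a(B) = -5 + B
E(G) = -5/36 (E(G) = (-5/6)/6 = (-5*⅙)/6 = (⅙)*(-⅚) = -5/36)
J = 8/3 (J = -(-5 - 3)/3 = -⅓*(-8) = 8/3 ≈ 2.6667)
E(2)*J = -5/36*8/3 = -10/27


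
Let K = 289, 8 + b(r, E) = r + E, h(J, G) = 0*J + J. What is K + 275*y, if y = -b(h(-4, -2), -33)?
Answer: 12664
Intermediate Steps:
h(J, G) = J (h(J, G) = 0 + J = J)
b(r, E) = -8 + E + r (b(r, E) = -8 + (r + E) = -8 + (E + r) = -8 + E + r)
y = 45 (y = -(-8 - 33 - 4) = -1*(-45) = 45)
K + 275*y = 289 + 275*45 = 289 + 12375 = 12664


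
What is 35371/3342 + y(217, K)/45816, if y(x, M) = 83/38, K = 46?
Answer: 41219191/3894544 ≈ 10.584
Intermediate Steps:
y(x, M) = 83/38 (y(x, M) = 83*(1/38) = 83/38)
35371/3342 + y(217, K)/45816 = 35371/3342 + (83/38)/45816 = 35371*(1/3342) + (83/38)*(1/45816) = 35371/3342 + 1/20976 = 41219191/3894544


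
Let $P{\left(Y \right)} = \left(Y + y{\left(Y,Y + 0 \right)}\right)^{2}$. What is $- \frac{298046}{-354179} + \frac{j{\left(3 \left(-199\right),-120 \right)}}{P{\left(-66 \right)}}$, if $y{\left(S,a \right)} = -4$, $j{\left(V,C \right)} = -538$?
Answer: $\frac{90705507}{123962650} \approx 0.73172$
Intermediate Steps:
$P{\left(Y \right)} = \left(-4 + Y\right)^{2}$ ($P{\left(Y \right)} = \left(Y - 4\right)^{2} = \left(-4 + Y\right)^{2}$)
$- \frac{298046}{-354179} + \frac{j{\left(3 \left(-199\right),-120 \right)}}{P{\left(-66 \right)}} = - \frac{298046}{-354179} - \frac{538}{\left(-4 - 66\right)^{2}} = \left(-298046\right) \left(- \frac{1}{354179}\right) - \frac{538}{\left(-70\right)^{2}} = \frac{42578}{50597} - \frac{538}{4900} = \frac{42578}{50597} - \frac{269}{2450} = \frac{90705507}{123962650}$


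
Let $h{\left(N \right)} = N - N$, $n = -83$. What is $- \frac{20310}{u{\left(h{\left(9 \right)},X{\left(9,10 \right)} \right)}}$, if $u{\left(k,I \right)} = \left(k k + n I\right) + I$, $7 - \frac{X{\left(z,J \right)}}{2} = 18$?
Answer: $- \frac{10155}{902} \approx -11.258$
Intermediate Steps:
$X{\left(z,J \right)} = -22$ ($X{\left(z,J \right)} = 14 - 36 = -22$)
$h{\left(N \right)} = 0$
$u{\left(k,I \right)} = k^{2} - 82 I$ ($u{\left(k,I \right)} = \left(k k - 83 I\right) + I = \left(k^{2} - 83 I\right) + I = k^{2} - 82 I$)
$- \frac{20310}{u{\left(h{\left(9 \right)},X{\left(9,10 \right)} \right)}} = - \frac{20310}{0^{2} - -1804} = - \frac{20310}{0 + 1804} = - \frac{20310}{1804} = \left(-20310\right) \frac{1}{1804} = - \frac{10155}{902}$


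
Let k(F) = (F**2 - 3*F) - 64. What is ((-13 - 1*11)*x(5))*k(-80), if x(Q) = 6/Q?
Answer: -946944/5 ≈ -1.8939e+5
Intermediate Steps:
k(F) = -64 + F**2 - 3*F
((-13 - 1*11)*x(5))*k(-80) = ((-13 - 1*11)*(6/5))*(-64 + (-80)**2 - 3*(-80)) = ((-13 - 11)*(6*(1/5)))*(-64 + 6400 + 240) = -24*6/5*6576 = -144/5*6576 = -946944/5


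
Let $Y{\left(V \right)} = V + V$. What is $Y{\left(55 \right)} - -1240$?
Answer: $1350$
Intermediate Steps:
$Y{\left(V \right)} = 2 V$
$Y{\left(55 \right)} - -1240 = 2 \cdot 55 - -1240 = 110 + 1240 = 1350$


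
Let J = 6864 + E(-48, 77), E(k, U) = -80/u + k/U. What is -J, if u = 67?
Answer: -35402000/5159 ≈ -6862.2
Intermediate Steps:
E(k, U) = -80/67 + k/U
J = 35402000/5159 (J = 6864 + (-80/67 - 48/77) = 6864 - 9376/5159 = 35402000/5159 ≈ 6862.2)
-J = -1*35402000/5159 = -35402000/5159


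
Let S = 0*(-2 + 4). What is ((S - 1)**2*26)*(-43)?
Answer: -1118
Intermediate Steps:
S = 0 (S = 0*2 = 0)
((S - 1)**2*26)*(-43) = ((0 - 1)**2*26)*(-43) = ((-1)**2*26)*(-43) = (1*26)*(-43) = 26*(-43) = -1118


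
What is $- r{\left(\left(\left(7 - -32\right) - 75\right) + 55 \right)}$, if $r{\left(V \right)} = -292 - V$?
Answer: $311$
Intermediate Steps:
$- r{\left(\left(\left(7 - -32\right) - 75\right) + 55 \right)} = - (-292 - \left(\left(\left(7 - -32\right) - 75\right) + 55\right)) = - (-292 - \left(\left(\left(7 + 32\right) - 75\right) + 55\right)) = - (-292 - \left(\left(39 - 75\right) + 55\right)) = - (-292 - \left(-36 + 55\right)) = - (-292 - 19) = \left(-1\right) \left(-311\right) = 311$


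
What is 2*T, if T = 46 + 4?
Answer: 100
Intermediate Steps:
T = 50
2*T = 2*50 = 100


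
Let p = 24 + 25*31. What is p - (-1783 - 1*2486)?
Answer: 5068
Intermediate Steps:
p = 799 (p = 24 + 775 = 799)
p - (-1783 - 1*2486) = 799 - (-1783 - 1*2486) = 799 - (-1783 - 2486) = 799 - 1*(-4269) = 799 + 4269 = 5068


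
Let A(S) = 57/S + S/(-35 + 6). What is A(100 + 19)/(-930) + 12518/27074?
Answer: 10128571583/21723026955 ≈ 0.46626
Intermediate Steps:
A(S) = 57/S - S/29 (A(S) = 57/S + S/(-29) = 57/S + S*(-1/29) = 57/S - S/29)
A(100 + 19)/(-930) + 12518/27074 = (57/(100 + 19) - (100 + 19)/29)/(-930) + 12518/27074 = (57/119 - 1/29*119)*(-1/930) + 12518*(1/27074) = (57*(1/119) - 119/29)*(-1/930) + 6259/13537 = (57/119 - 119/29)*(-1/930) + 6259/13537 = -12508/3451*(-1/930) + 6259/13537 = 6254/1604715 + 6259/13537 = 10128571583/21723026955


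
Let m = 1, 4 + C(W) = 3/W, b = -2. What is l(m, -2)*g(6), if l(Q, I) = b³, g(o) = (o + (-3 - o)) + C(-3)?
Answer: 64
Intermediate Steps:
C(W) = -4 + 3/W
g(o) = -8 (g(o) = (o + (-3 - o)) + (-4 + 3/(-3)) = -3 + (-4 + 3*(-⅓)) = -3 + (-4 - 1) = -3 - 5 = -8)
l(Q, I) = -8 (l(Q, I) = (-2)³ = -8)
l(m, -2)*g(6) = -8*(-8) = 64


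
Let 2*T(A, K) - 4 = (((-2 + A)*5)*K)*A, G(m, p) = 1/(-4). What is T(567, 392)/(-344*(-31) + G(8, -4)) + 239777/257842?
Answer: 323806047477871/10998250510 ≈ 29442.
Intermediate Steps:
G(m, p) = -1/4
T(A, K) = 2 + A*K*(-10 + 5*A)/2 (T(A, K) = 2 + ((((-2 + A)*5)*K)*A)/2 = 2 + (((-10 + 5*A)*K)*A)/2 = 2 + ((K*(-10 + 5*A))*A)/2 = 2 + (A*K*(-10 + 5*A))/2 = 2 + A*K*(-10 + 5*A)/2)
T(567, 392)/(-344*(-31) + G(8, -4)) + 239777/257842 = (2 - 5*567*392 + (5/2)*392*567**2)/(-344*(-31) - 1/4) + 239777/257842 = (2 - 1111320 + (5/2)*392*321489)/(10664 - 1/4) + 239777*(1/257842) = (2 - 1111320 + 315059220)/(42655/4) + 239777/257842 = 313947902*(4/42655) + 239777/257842 = 1255791608/42655 + 239777/257842 = 323806047477871/10998250510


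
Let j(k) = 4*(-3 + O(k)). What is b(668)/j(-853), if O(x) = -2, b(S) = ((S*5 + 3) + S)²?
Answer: -16088121/20 ≈ -8.0441e+5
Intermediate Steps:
b(S) = (3 + 6*S)² (b(S) = ((5*S + 3) + S)² = ((3 + 5*S) + S)² = (3 + 6*S)²)
j(k) = -20 (j(k) = 4*(-3 - 2) = 4*(-5) = -20)
b(668)/j(-853) = (9*(1 + 2*668)²)/(-20) = (9*(1 + 1336)²)*(-1/20) = (9*1337²)*(-1/20) = (9*1787569)*(-1/20) = 16088121*(-1/20) = -16088121/20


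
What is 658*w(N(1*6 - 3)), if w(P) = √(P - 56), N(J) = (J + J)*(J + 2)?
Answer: 658*I*√26 ≈ 3355.2*I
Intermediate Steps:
N(J) = 2*J*(2 + J) (N(J) = (2*J)*(2 + J) = 2*J*(2 + J))
w(P) = √(-56 + P)
658*w(N(1*6 - 3)) = 658*√(-56 + 2*(1*6 - 3)*(2 + (1*6 - 3))) = 658*√(-56 + 2*(6 - 3)*(2 + (6 - 3))) = 658*√(-56 + 2*3*(2 + 3)) = 658*√(-56 + 2*3*5) = 658*√(-56 + 30) = 658*√(-26) = 658*(I*√26) = 658*I*√26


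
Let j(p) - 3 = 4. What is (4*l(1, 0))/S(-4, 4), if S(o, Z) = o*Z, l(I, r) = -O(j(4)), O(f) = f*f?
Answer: 49/4 ≈ 12.250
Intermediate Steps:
j(p) = 7 (j(p) = 3 + 4 = 7)
O(f) = f**2
l(I, r) = -49 (l(I, r) = -1*7**2 = -1*49 = -49)
S(o, Z) = Z*o
(4*l(1, 0))/S(-4, 4) = (4*(-49))/((4*(-4))) = -196/(-16) = -196*(-1/16) = 49/4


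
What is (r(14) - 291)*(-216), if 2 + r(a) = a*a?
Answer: 20952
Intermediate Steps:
r(a) = -2 + a² (r(a) = -2 + a*a = -2 + a²)
(r(14) - 291)*(-216) = ((-2 + 14²) - 291)*(-216) = ((-2 + 196) - 291)*(-216) = (194 - 291)*(-216) = -97*(-216) = 20952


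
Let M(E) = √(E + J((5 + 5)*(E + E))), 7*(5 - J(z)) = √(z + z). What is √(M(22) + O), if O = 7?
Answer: √(343 + 7*√7*√(189 - 4*√55))/7 ≈ 3.4309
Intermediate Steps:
J(z) = 5 - √2*√z/7 (J(z) = 5 - √(z + z)/7 = 5 - √2*√z/7)
M(E) = √(5 + E - 2*√10*√E/7) (M(E) = √(E + (5 - √2*√((5 + 5)*(E + E))/7)) = √(E + (5 - √2*√(10*(2*E))/7)) = √(E + (5 - √2*√(20*E)/7)) = √(E + (5 - √2*2*√5*√E/7)) = √(E + (5 - 2*√10*√E/7)) = √(5 + E - 2*√10*√E/7))
√(M(22) + O) = √(√(245 + 49*22 - 14*√10*√22)/7 + 7) = √(√(245 + 1078 - 28*√55)/7 + 7) = √(√(1323 - 28*√55)/7 + 7) = √(7 + √(1323 - 28*√55)/7)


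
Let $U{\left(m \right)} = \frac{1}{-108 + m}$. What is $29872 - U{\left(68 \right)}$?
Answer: $\frac{1194881}{40} \approx 29872.0$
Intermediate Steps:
$29872 - U{\left(68 \right)} = 29872 - \frac{1}{-108 + 68} = 29872 - \frac{1}{-40} = 29872 - - \frac{1}{40} = 29872 + \frac{1}{40} = \frac{1194881}{40}$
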